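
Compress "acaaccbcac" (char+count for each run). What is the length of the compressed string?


Input: acaaccbcac
Runs:
  'a' x 1 => "a1"
  'c' x 1 => "c1"
  'a' x 2 => "a2"
  'c' x 2 => "c2"
  'b' x 1 => "b1"
  'c' x 1 => "c1"
  'a' x 1 => "a1"
  'c' x 1 => "c1"
Compressed: "a1c1a2c2b1c1a1c1"
Compressed length: 16

16


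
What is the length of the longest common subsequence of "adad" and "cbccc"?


LCS of "adad" and "cbccc"
DP table:
           c    b    c    c    c
      0    0    0    0    0    0
  a   0    0    0    0    0    0
  d   0    0    0    0    0    0
  a   0    0    0    0    0    0
  d   0    0    0    0    0    0
LCS length = dp[4][5] = 0

0


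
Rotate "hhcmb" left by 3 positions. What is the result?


Input: "hhcmb", rotate left by 3
First 3 characters: "hhc"
Remaining characters: "mb"
Concatenate remaining + first: "mb" + "hhc" = "mbhhc"

mbhhc


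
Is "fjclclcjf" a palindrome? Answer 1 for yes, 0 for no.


Input: fjclclcjf
Reversed: fjclclcjf
  Compare pos 0 ('f') with pos 8 ('f'): match
  Compare pos 1 ('j') with pos 7 ('j'): match
  Compare pos 2 ('c') with pos 6 ('c'): match
  Compare pos 3 ('l') with pos 5 ('l'): match
Result: palindrome

1


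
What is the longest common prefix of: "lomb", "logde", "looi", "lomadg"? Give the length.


Words: lomb, logde, looi, lomadg
  Position 0: all 'l' => match
  Position 1: all 'o' => match
  Position 2: ('m', 'g', 'o', 'm') => mismatch, stop
LCP = "lo" (length 2)

2


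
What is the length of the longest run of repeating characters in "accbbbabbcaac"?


Input: "accbbbabbcaac"
Scanning for longest run:
  Position 1 ('c'): new char, reset run to 1
  Position 2 ('c'): continues run of 'c', length=2
  Position 3 ('b'): new char, reset run to 1
  Position 4 ('b'): continues run of 'b', length=2
  Position 5 ('b'): continues run of 'b', length=3
  Position 6 ('a'): new char, reset run to 1
  Position 7 ('b'): new char, reset run to 1
  Position 8 ('b'): continues run of 'b', length=2
  Position 9 ('c'): new char, reset run to 1
  Position 10 ('a'): new char, reset run to 1
  Position 11 ('a'): continues run of 'a', length=2
  Position 12 ('c'): new char, reset run to 1
Longest run: 'b' with length 3

3


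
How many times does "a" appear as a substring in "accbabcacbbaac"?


Searching for "a" in "accbabcacbbaac"
Scanning each position:
  Position 0: "a" => MATCH
  Position 1: "c" => no
  Position 2: "c" => no
  Position 3: "b" => no
  Position 4: "a" => MATCH
  Position 5: "b" => no
  Position 6: "c" => no
  Position 7: "a" => MATCH
  Position 8: "c" => no
  Position 9: "b" => no
  Position 10: "b" => no
  Position 11: "a" => MATCH
  Position 12: "a" => MATCH
  Position 13: "c" => no
Total occurrences: 5

5


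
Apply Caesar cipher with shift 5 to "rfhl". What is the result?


Caesar cipher: shift "rfhl" by 5
  'r' (pos 17) + 5 = pos 22 = 'w'
  'f' (pos 5) + 5 = pos 10 = 'k'
  'h' (pos 7) + 5 = pos 12 = 'm'
  'l' (pos 11) + 5 = pos 16 = 'q'
Result: wkmq

wkmq


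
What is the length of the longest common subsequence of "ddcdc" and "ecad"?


LCS of "ddcdc" and "ecad"
DP table:
           e    c    a    d
      0    0    0    0    0
  d   0    0    0    0    1
  d   0    0    0    0    1
  c   0    0    1    1    1
  d   0    0    1    1    2
  c   0    0    1    1    2
LCS length = dp[5][4] = 2

2


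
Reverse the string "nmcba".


Input: nmcba
Reading characters right to left:
  Position 4: 'a'
  Position 3: 'b'
  Position 2: 'c'
  Position 1: 'm'
  Position 0: 'n'
Reversed: abcmn

abcmn


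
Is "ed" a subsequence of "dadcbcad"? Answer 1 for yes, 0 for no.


Check if "ed" is a subsequence of "dadcbcad"
Greedy scan:
  Position 0 ('d'): no match needed
  Position 1 ('a'): no match needed
  Position 2 ('d'): no match needed
  Position 3 ('c'): no match needed
  Position 4 ('b'): no match needed
  Position 5 ('c'): no match needed
  Position 6 ('a'): no match needed
  Position 7 ('d'): no match needed
Only matched 0/2 characters => not a subsequence

0


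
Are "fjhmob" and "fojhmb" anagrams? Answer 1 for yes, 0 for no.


Strings: "fjhmob", "fojhmb"
Sorted first:  bfhjmo
Sorted second: bfhjmo
Sorted forms match => anagrams

1


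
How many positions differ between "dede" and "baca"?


Comparing "dede" and "baca" position by position:
  Position 0: 'd' vs 'b' => DIFFER
  Position 1: 'e' vs 'a' => DIFFER
  Position 2: 'd' vs 'c' => DIFFER
  Position 3: 'e' vs 'a' => DIFFER
Positions that differ: 4

4


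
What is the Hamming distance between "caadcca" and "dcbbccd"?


Comparing "caadcca" and "dcbbccd" position by position:
  Position 0: 'c' vs 'd' => differ
  Position 1: 'a' vs 'c' => differ
  Position 2: 'a' vs 'b' => differ
  Position 3: 'd' vs 'b' => differ
  Position 4: 'c' vs 'c' => same
  Position 5: 'c' vs 'c' => same
  Position 6: 'a' vs 'd' => differ
Total differences (Hamming distance): 5

5


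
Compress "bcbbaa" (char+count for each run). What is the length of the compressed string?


Input: bcbbaa
Runs:
  'b' x 1 => "b1"
  'c' x 1 => "c1"
  'b' x 2 => "b2"
  'a' x 2 => "a2"
Compressed: "b1c1b2a2"
Compressed length: 8

8


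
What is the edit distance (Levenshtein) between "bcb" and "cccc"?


Computing edit distance: "bcb" -> "cccc"
DP table:
           c    c    c    c
      0    1    2    3    4
  b   1    1    2    3    4
  c   2    1    1    2    3
  b   3    2    2    2    3
Edit distance = dp[3][4] = 3

3


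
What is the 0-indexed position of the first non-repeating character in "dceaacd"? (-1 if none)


Input: dceaacd
Character frequencies:
  'a': 2
  'c': 2
  'd': 2
  'e': 1
Scanning left to right for freq == 1:
  Position 0 ('d'): freq=2, skip
  Position 1 ('c'): freq=2, skip
  Position 2 ('e'): unique! => answer = 2

2


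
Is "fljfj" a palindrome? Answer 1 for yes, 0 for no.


Input: fljfj
Reversed: jfjlf
  Compare pos 0 ('f') with pos 4 ('j'): MISMATCH
  Compare pos 1 ('l') with pos 3 ('f'): MISMATCH
Result: not a palindrome

0


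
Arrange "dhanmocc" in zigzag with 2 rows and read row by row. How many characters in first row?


Zigzag "dhanmocc" into 2 rows:
Placing characters:
  'd' => row 0
  'h' => row 1
  'a' => row 0
  'n' => row 1
  'm' => row 0
  'o' => row 1
  'c' => row 0
  'c' => row 1
Rows:
  Row 0: "damc"
  Row 1: "hnoc"
First row length: 4

4


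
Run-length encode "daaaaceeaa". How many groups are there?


Input: daaaaceeaa
Scanning for consecutive runs:
  Group 1: 'd' x 1 (positions 0-0)
  Group 2: 'a' x 4 (positions 1-4)
  Group 3: 'c' x 1 (positions 5-5)
  Group 4: 'e' x 2 (positions 6-7)
  Group 5: 'a' x 2 (positions 8-9)
Total groups: 5

5


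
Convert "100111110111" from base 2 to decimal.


Input: "100111110111" in base 2
Positional expansion:
  Digit '1' (value 1) x 2^11 = 2048
  Digit '0' (value 0) x 2^10 = 0
  Digit '0' (value 0) x 2^9 = 0
  Digit '1' (value 1) x 2^8 = 256
  Digit '1' (value 1) x 2^7 = 128
  Digit '1' (value 1) x 2^6 = 64
  Digit '1' (value 1) x 2^5 = 32
  Digit '1' (value 1) x 2^4 = 16
  Digit '0' (value 0) x 2^3 = 0
  Digit '1' (value 1) x 2^2 = 4
  Digit '1' (value 1) x 2^1 = 2
  Digit '1' (value 1) x 2^0 = 1
Sum = 2551

2551


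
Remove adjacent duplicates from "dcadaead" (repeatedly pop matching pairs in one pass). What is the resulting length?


Input: dcadaead
Stack-based adjacent duplicate removal:
  Read 'd': push. Stack: d
  Read 'c': push. Stack: dc
  Read 'a': push. Stack: dca
  Read 'd': push. Stack: dcad
  Read 'a': push. Stack: dcada
  Read 'e': push. Stack: dcadae
  Read 'a': push. Stack: dcadaea
  Read 'd': push. Stack: dcadaead
Final stack: "dcadaead" (length 8)

8


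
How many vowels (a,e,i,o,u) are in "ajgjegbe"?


Input: ajgjegbe
Checking each character:
  'a' at position 0: vowel (running total: 1)
  'j' at position 1: consonant
  'g' at position 2: consonant
  'j' at position 3: consonant
  'e' at position 4: vowel (running total: 2)
  'g' at position 5: consonant
  'b' at position 6: consonant
  'e' at position 7: vowel (running total: 3)
Total vowels: 3

3


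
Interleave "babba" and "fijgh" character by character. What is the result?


Interleaving "babba" and "fijgh":
  Position 0: 'b' from first, 'f' from second => "bf"
  Position 1: 'a' from first, 'i' from second => "ai"
  Position 2: 'b' from first, 'j' from second => "bj"
  Position 3: 'b' from first, 'g' from second => "bg"
  Position 4: 'a' from first, 'h' from second => "ah"
Result: bfaibjbgah

bfaibjbgah


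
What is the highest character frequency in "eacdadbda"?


Input: eacdadbda
Character counts:
  'a': 3
  'b': 1
  'c': 1
  'd': 3
  'e': 1
Maximum frequency: 3

3


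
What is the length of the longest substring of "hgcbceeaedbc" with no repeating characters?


Input: "hgcbceeaedbc"
Sliding window (track last position of each char):
  Position 0 ('h'): window [0,0] length 1 -- new best
  Position 1 ('g'): window [0,1] length 2 -- new best
  Position 2 ('c'): window [0,2] length 3 -- new best
  Position 3 ('b'): window [0,3] length 4 -- new best
  Position 4 ('c'): repeat (last at 2), move window start to 3
  Position 4 ('c'): window [3,4] length 2
  Position 5 ('e'): window [3,5] length 3
  Position 6 ('e'): repeat (last at 5), move window start to 6
  Position 6 ('e'): window [6,6] length 1
  Position 7 ('a'): window [6,7] length 2
  Position 8 ('e'): repeat (last at 6), move window start to 7
  Position 8 ('e'): window [7,8] length 2
  Position 9 ('d'): window [7,9] length 3
  Position 10 ('b'): window [7,10] length 4
  Position 11 ('c'): window [7,11] length 5 -- new best
Longest substring with no repeats: "aedbc" with length 5

5


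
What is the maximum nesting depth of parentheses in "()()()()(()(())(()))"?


Input: "()()()()(()(())(()))"
Tracking depth:
  Position 0 '(': depth becomes 1
  Position 1 ')': depth becomes 0
  Position 2 '(': depth becomes 1
  Position 3 ')': depth becomes 0
  Position 4 '(': depth becomes 1
  Position 5 ')': depth becomes 0
  Position 6 '(': depth becomes 1
  Position 7 ')': depth becomes 0
  Position 8 '(': depth becomes 1
  Position 9 '(': depth becomes 2
  Position 10 ')': depth becomes 1
  Position 11 '(': depth becomes 2
  Position 12 '(': depth becomes 3
  Position 13 ')': depth becomes 2
  Position 14 ')': depth becomes 1
  Position 15 '(': depth becomes 2
  Position 16 '(': depth becomes 3
  Position 17 ')': depth becomes 2
  Position 18 ')': depth becomes 1
  Position 19 ')': depth becomes 0
Maximum depth reached: 3

3


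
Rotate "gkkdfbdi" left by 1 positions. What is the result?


Input: "gkkdfbdi", rotate left by 1
First 1 characters: "g"
Remaining characters: "kkdfbdi"
Concatenate remaining + first: "kkdfbdi" + "g" = "kkdfbdig"

kkdfbdig


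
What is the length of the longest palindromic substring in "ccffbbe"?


Input: "ccffbbe"
Checking substrings for palindromes:
  [0:2] "cc" (len 2) => palindrome
  [2:4] "ff" (len 2) => palindrome
  [4:6] "bb" (len 2) => palindrome
Longest palindromic substring: "cc" with length 2

2


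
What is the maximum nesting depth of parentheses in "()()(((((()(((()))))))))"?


Input: "()()(((((()(((()))))))))"
Tracking depth:
  Position 0 '(': depth becomes 1
  Position 1 ')': depth becomes 0
  Position 2 '(': depth becomes 1
  Position 3 ')': depth becomes 0
  Position 4 '(': depth becomes 1
  Position 5 '(': depth becomes 2
  Position 6 '(': depth becomes 3
  Position 7 '(': depth becomes 4
  Position 8 '(': depth becomes 5
  Position 9 '(': depth becomes 6
  Position 10 ')': depth becomes 5
  Position 11 '(': depth becomes 6
  Position 12 '(': depth becomes 7
  Position 13 '(': depth becomes 8
  Position 14 '(': depth becomes 9
  Position 15 ')': depth becomes 8
  Position 16 ')': depth becomes 7
  Position 17 ')': depth becomes 6
  Position 18 ')': depth becomes 5
  Position 19 ')': depth becomes 4
  Position 20 ')': depth becomes 3
  Position 21 ')': depth becomes 2
  Position 22 ')': depth becomes 1
  Position 23 ')': depth becomes 0
Maximum depth reached: 9

9


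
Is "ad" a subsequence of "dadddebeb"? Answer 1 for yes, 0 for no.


Check if "ad" is a subsequence of "dadddebeb"
Greedy scan:
  Position 0 ('d'): no match needed
  Position 1 ('a'): matches sub[0] = 'a'
  Position 2 ('d'): matches sub[1] = 'd'
  Position 3 ('d'): no match needed
  Position 4 ('d'): no match needed
  Position 5 ('e'): no match needed
  Position 6 ('b'): no match needed
  Position 7 ('e'): no match needed
  Position 8 ('b'): no match needed
All 2 characters matched => is a subsequence

1


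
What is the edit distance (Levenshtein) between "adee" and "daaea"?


Computing edit distance: "adee" -> "daaea"
DP table:
           d    a    a    e    a
      0    1    2    3    4    5
  a   1    1    1    2    3    4
  d   2    1    2    2    3    4
  e   3    2    2    3    2    3
  e   4    3    3    3    3    3
Edit distance = dp[4][5] = 3

3


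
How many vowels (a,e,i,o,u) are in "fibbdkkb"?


Input: fibbdkkb
Checking each character:
  'f' at position 0: consonant
  'i' at position 1: vowel (running total: 1)
  'b' at position 2: consonant
  'b' at position 3: consonant
  'd' at position 4: consonant
  'k' at position 5: consonant
  'k' at position 6: consonant
  'b' at position 7: consonant
Total vowels: 1

1


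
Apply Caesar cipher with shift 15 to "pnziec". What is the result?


Caesar cipher: shift "pnziec" by 15
  'p' (pos 15) + 15 = pos 4 = 'e'
  'n' (pos 13) + 15 = pos 2 = 'c'
  'z' (pos 25) + 15 = pos 14 = 'o'
  'i' (pos 8) + 15 = pos 23 = 'x'
  'e' (pos 4) + 15 = pos 19 = 't'
  'c' (pos 2) + 15 = pos 17 = 'r'
Result: ecoxtr

ecoxtr


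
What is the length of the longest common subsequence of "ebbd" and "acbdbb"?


LCS of "ebbd" and "acbdbb"
DP table:
           a    c    b    d    b    b
      0    0    0    0    0    0    0
  e   0    0    0    0    0    0    0
  b   0    0    0    1    1    1    1
  b   0    0    0    1    1    2    2
  d   0    0    0    1    2    2    2
LCS length = dp[4][6] = 2

2


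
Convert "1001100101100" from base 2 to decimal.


Input: "1001100101100" in base 2
Positional expansion:
  Digit '1' (value 1) x 2^12 = 4096
  Digit '0' (value 0) x 2^11 = 0
  Digit '0' (value 0) x 2^10 = 0
  Digit '1' (value 1) x 2^9 = 512
  Digit '1' (value 1) x 2^8 = 256
  Digit '0' (value 0) x 2^7 = 0
  Digit '0' (value 0) x 2^6 = 0
  Digit '1' (value 1) x 2^5 = 32
  Digit '0' (value 0) x 2^4 = 0
  Digit '1' (value 1) x 2^3 = 8
  Digit '1' (value 1) x 2^2 = 4
  Digit '0' (value 0) x 2^1 = 0
  Digit '0' (value 0) x 2^0 = 0
Sum = 4908

4908


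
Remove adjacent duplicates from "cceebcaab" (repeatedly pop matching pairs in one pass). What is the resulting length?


Input: cceebcaab
Stack-based adjacent duplicate removal:
  Read 'c': push. Stack: c
  Read 'c': matches stack top 'c' => pop. Stack: (empty)
  Read 'e': push. Stack: e
  Read 'e': matches stack top 'e' => pop. Stack: (empty)
  Read 'b': push. Stack: b
  Read 'c': push. Stack: bc
  Read 'a': push. Stack: bca
  Read 'a': matches stack top 'a' => pop. Stack: bc
  Read 'b': push. Stack: bcb
Final stack: "bcb" (length 3)

3


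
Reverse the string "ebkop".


Input: ebkop
Reading characters right to left:
  Position 4: 'p'
  Position 3: 'o'
  Position 2: 'k'
  Position 1: 'b'
  Position 0: 'e'
Reversed: pokbe

pokbe


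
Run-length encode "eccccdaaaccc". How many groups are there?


Input: eccccdaaaccc
Scanning for consecutive runs:
  Group 1: 'e' x 1 (positions 0-0)
  Group 2: 'c' x 4 (positions 1-4)
  Group 3: 'd' x 1 (positions 5-5)
  Group 4: 'a' x 3 (positions 6-8)
  Group 5: 'c' x 3 (positions 9-11)
Total groups: 5

5


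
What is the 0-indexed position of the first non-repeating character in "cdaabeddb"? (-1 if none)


Input: cdaabeddb
Character frequencies:
  'a': 2
  'b': 2
  'c': 1
  'd': 3
  'e': 1
Scanning left to right for freq == 1:
  Position 0 ('c'): unique! => answer = 0

0


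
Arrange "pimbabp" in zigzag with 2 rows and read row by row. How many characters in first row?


Zigzag "pimbabp" into 2 rows:
Placing characters:
  'p' => row 0
  'i' => row 1
  'm' => row 0
  'b' => row 1
  'a' => row 0
  'b' => row 1
  'p' => row 0
Rows:
  Row 0: "pmap"
  Row 1: "ibb"
First row length: 4

4


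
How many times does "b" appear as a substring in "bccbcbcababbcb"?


Searching for "b" in "bccbcbcababbcb"
Scanning each position:
  Position 0: "b" => MATCH
  Position 1: "c" => no
  Position 2: "c" => no
  Position 3: "b" => MATCH
  Position 4: "c" => no
  Position 5: "b" => MATCH
  Position 6: "c" => no
  Position 7: "a" => no
  Position 8: "b" => MATCH
  Position 9: "a" => no
  Position 10: "b" => MATCH
  Position 11: "b" => MATCH
  Position 12: "c" => no
  Position 13: "b" => MATCH
Total occurrences: 7

7


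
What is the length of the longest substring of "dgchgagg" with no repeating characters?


Input: "dgchgagg"
Sliding window (track last position of each char):
  Position 0 ('d'): window [0,0] length 1 -- new best
  Position 1 ('g'): window [0,1] length 2 -- new best
  Position 2 ('c'): window [0,2] length 3 -- new best
  Position 3 ('h'): window [0,3] length 4 -- new best
  Position 4 ('g'): repeat (last at 1), move window start to 2
  Position 4 ('g'): window [2,4] length 3
  Position 5 ('a'): window [2,5] length 4
  Position 6 ('g'): repeat (last at 4), move window start to 5
  Position 6 ('g'): window [5,6] length 2
  Position 7 ('g'): repeat (last at 6), move window start to 7
  Position 7 ('g'): window [7,7] length 1
Longest substring with no repeats: "dgch" with length 4

4


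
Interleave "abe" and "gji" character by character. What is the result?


Interleaving "abe" and "gji":
  Position 0: 'a' from first, 'g' from second => "ag"
  Position 1: 'b' from first, 'j' from second => "bj"
  Position 2: 'e' from first, 'i' from second => "ei"
Result: agbjei

agbjei


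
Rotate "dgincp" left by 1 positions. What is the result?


Input: "dgincp", rotate left by 1
First 1 characters: "d"
Remaining characters: "gincp"
Concatenate remaining + first: "gincp" + "d" = "gincpd"

gincpd


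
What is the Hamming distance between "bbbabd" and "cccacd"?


Comparing "bbbabd" and "cccacd" position by position:
  Position 0: 'b' vs 'c' => differ
  Position 1: 'b' vs 'c' => differ
  Position 2: 'b' vs 'c' => differ
  Position 3: 'a' vs 'a' => same
  Position 4: 'b' vs 'c' => differ
  Position 5: 'd' vs 'd' => same
Total differences (Hamming distance): 4

4


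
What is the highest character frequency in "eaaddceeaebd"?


Input: eaaddceeaebd
Character counts:
  'a': 3
  'b': 1
  'c': 1
  'd': 3
  'e': 4
Maximum frequency: 4

4


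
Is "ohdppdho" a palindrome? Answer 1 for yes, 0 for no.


Input: ohdppdho
Reversed: ohdppdho
  Compare pos 0 ('o') with pos 7 ('o'): match
  Compare pos 1 ('h') with pos 6 ('h'): match
  Compare pos 2 ('d') with pos 5 ('d'): match
  Compare pos 3 ('p') with pos 4 ('p'): match
Result: palindrome

1


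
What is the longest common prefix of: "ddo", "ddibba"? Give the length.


Words: ddo, ddibba
  Position 0: all 'd' => match
  Position 1: all 'd' => match
  Position 2: ('o', 'i') => mismatch, stop
LCP = "dd" (length 2)

2


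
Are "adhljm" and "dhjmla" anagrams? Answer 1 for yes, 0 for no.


Strings: "adhljm", "dhjmla"
Sorted first:  adhjlm
Sorted second: adhjlm
Sorted forms match => anagrams

1


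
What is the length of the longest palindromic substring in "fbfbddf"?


Input: "fbfbddf"
Checking substrings for palindromes:
  [0:3] "fbf" (len 3) => palindrome
  [1:4] "bfb" (len 3) => palindrome
  [4:6] "dd" (len 2) => palindrome
Longest palindromic substring: "fbf" with length 3

3


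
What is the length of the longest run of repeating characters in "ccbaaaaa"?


Input: "ccbaaaaa"
Scanning for longest run:
  Position 1 ('c'): continues run of 'c', length=2
  Position 2 ('b'): new char, reset run to 1
  Position 3 ('a'): new char, reset run to 1
  Position 4 ('a'): continues run of 'a', length=2
  Position 5 ('a'): continues run of 'a', length=3
  Position 6 ('a'): continues run of 'a', length=4
  Position 7 ('a'): continues run of 'a', length=5
Longest run: 'a' with length 5

5


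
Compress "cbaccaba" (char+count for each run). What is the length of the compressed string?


Input: cbaccaba
Runs:
  'c' x 1 => "c1"
  'b' x 1 => "b1"
  'a' x 1 => "a1"
  'c' x 2 => "c2"
  'a' x 1 => "a1"
  'b' x 1 => "b1"
  'a' x 1 => "a1"
Compressed: "c1b1a1c2a1b1a1"
Compressed length: 14

14


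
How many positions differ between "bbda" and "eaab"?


Comparing "bbda" and "eaab" position by position:
  Position 0: 'b' vs 'e' => DIFFER
  Position 1: 'b' vs 'a' => DIFFER
  Position 2: 'd' vs 'a' => DIFFER
  Position 3: 'a' vs 'b' => DIFFER
Positions that differ: 4

4


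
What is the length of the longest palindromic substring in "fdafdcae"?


Input: "fdafdcae"
Checking substrings for palindromes:
  No multi-char palindromic substrings found
Longest palindromic substring: "f" with length 1

1


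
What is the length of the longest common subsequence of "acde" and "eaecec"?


LCS of "acde" and "eaecec"
DP table:
           e    a    e    c    e    c
      0    0    0    0    0    0    0
  a   0    0    1    1    1    1    1
  c   0    0    1    1    2    2    2
  d   0    0    1    1    2    2    2
  e   0    1    1    2    2    3    3
LCS length = dp[4][6] = 3

3


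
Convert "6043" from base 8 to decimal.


Input: "6043" in base 8
Positional expansion:
  Digit '6' (value 6) x 8^3 = 3072
  Digit '0' (value 0) x 8^2 = 0
  Digit '4' (value 4) x 8^1 = 32
  Digit '3' (value 3) x 8^0 = 3
Sum = 3107

3107


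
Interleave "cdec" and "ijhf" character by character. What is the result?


Interleaving "cdec" and "ijhf":
  Position 0: 'c' from first, 'i' from second => "ci"
  Position 1: 'd' from first, 'j' from second => "dj"
  Position 2: 'e' from first, 'h' from second => "eh"
  Position 3: 'c' from first, 'f' from second => "cf"
Result: cidjehcf

cidjehcf


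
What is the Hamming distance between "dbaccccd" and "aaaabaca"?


Comparing "dbaccccd" and "aaaabaca" position by position:
  Position 0: 'd' vs 'a' => differ
  Position 1: 'b' vs 'a' => differ
  Position 2: 'a' vs 'a' => same
  Position 3: 'c' vs 'a' => differ
  Position 4: 'c' vs 'b' => differ
  Position 5: 'c' vs 'a' => differ
  Position 6: 'c' vs 'c' => same
  Position 7: 'd' vs 'a' => differ
Total differences (Hamming distance): 6

6


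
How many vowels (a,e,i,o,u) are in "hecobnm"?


Input: hecobnm
Checking each character:
  'h' at position 0: consonant
  'e' at position 1: vowel (running total: 1)
  'c' at position 2: consonant
  'o' at position 3: vowel (running total: 2)
  'b' at position 4: consonant
  'n' at position 5: consonant
  'm' at position 6: consonant
Total vowels: 2

2


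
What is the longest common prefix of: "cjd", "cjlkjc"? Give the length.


Words: cjd, cjlkjc
  Position 0: all 'c' => match
  Position 1: all 'j' => match
  Position 2: ('d', 'l') => mismatch, stop
LCP = "cj" (length 2)

2


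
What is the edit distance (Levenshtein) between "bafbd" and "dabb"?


Computing edit distance: "bafbd" -> "dabb"
DP table:
           d    a    b    b
      0    1    2    3    4
  b   1    1    2    2    3
  a   2    2    1    2    3
  f   3    3    2    2    3
  b   4    4    3    2    2
  d   5    4    4    3    3
Edit distance = dp[5][4] = 3

3


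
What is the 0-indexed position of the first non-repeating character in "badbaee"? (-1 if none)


Input: badbaee
Character frequencies:
  'a': 2
  'b': 2
  'd': 1
  'e': 2
Scanning left to right for freq == 1:
  Position 0 ('b'): freq=2, skip
  Position 1 ('a'): freq=2, skip
  Position 2 ('d'): unique! => answer = 2

2


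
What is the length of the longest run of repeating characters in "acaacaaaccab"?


Input: "acaacaaaccab"
Scanning for longest run:
  Position 1 ('c'): new char, reset run to 1
  Position 2 ('a'): new char, reset run to 1
  Position 3 ('a'): continues run of 'a', length=2
  Position 4 ('c'): new char, reset run to 1
  Position 5 ('a'): new char, reset run to 1
  Position 6 ('a'): continues run of 'a', length=2
  Position 7 ('a'): continues run of 'a', length=3
  Position 8 ('c'): new char, reset run to 1
  Position 9 ('c'): continues run of 'c', length=2
  Position 10 ('a'): new char, reset run to 1
  Position 11 ('b'): new char, reset run to 1
Longest run: 'a' with length 3

3


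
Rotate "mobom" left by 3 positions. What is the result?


Input: "mobom", rotate left by 3
First 3 characters: "mob"
Remaining characters: "om"
Concatenate remaining + first: "om" + "mob" = "ommob"

ommob


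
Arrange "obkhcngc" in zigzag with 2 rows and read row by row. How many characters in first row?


Zigzag "obkhcngc" into 2 rows:
Placing characters:
  'o' => row 0
  'b' => row 1
  'k' => row 0
  'h' => row 1
  'c' => row 0
  'n' => row 1
  'g' => row 0
  'c' => row 1
Rows:
  Row 0: "okcg"
  Row 1: "bhnc"
First row length: 4

4


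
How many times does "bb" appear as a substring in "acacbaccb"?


Searching for "bb" in "acacbaccb"
Scanning each position:
  Position 0: "ac" => no
  Position 1: "ca" => no
  Position 2: "ac" => no
  Position 3: "cb" => no
  Position 4: "ba" => no
  Position 5: "ac" => no
  Position 6: "cc" => no
  Position 7: "cb" => no
Total occurrences: 0

0


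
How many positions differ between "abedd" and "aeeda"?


Comparing "abedd" and "aeeda" position by position:
  Position 0: 'a' vs 'a' => same
  Position 1: 'b' vs 'e' => DIFFER
  Position 2: 'e' vs 'e' => same
  Position 3: 'd' vs 'd' => same
  Position 4: 'd' vs 'a' => DIFFER
Positions that differ: 2

2


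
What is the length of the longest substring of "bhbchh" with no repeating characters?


Input: "bhbchh"
Sliding window (track last position of each char):
  Position 0 ('b'): window [0,0] length 1 -- new best
  Position 1 ('h'): window [0,1] length 2 -- new best
  Position 2 ('b'): repeat (last at 0), move window start to 1
  Position 2 ('b'): window [1,2] length 2
  Position 3 ('c'): window [1,3] length 3 -- new best
  Position 4 ('h'): repeat (last at 1), move window start to 2
  Position 4 ('h'): window [2,4] length 3
  Position 5 ('h'): repeat (last at 4), move window start to 5
  Position 5 ('h'): window [5,5] length 1
Longest substring with no repeats: "hbc" with length 3

3


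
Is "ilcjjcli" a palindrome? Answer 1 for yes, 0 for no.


Input: ilcjjcli
Reversed: ilcjjcli
  Compare pos 0 ('i') with pos 7 ('i'): match
  Compare pos 1 ('l') with pos 6 ('l'): match
  Compare pos 2 ('c') with pos 5 ('c'): match
  Compare pos 3 ('j') with pos 4 ('j'): match
Result: palindrome

1


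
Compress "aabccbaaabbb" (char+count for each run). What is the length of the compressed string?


Input: aabccbaaabbb
Runs:
  'a' x 2 => "a2"
  'b' x 1 => "b1"
  'c' x 2 => "c2"
  'b' x 1 => "b1"
  'a' x 3 => "a3"
  'b' x 3 => "b3"
Compressed: "a2b1c2b1a3b3"
Compressed length: 12

12


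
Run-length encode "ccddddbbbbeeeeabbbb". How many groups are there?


Input: ccddddbbbbeeeeabbbb
Scanning for consecutive runs:
  Group 1: 'c' x 2 (positions 0-1)
  Group 2: 'd' x 4 (positions 2-5)
  Group 3: 'b' x 4 (positions 6-9)
  Group 4: 'e' x 4 (positions 10-13)
  Group 5: 'a' x 1 (positions 14-14)
  Group 6: 'b' x 4 (positions 15-18)
Total groups: 6

6


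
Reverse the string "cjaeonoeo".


Input: cjaeonoeo
Reading characters right to left:
  Position 8: 'o'
  Position 7: 'e'
  Position 6: 'o'
  Position 5: 'n'
  Position 4: 'o'
  Position 3: 'e'
  Position 2: 'a'
  Position 1: 'j'
  Position 0: 'c'
Reversed: oeonoeajc

oeonoeajc


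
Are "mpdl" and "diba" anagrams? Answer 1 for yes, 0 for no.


Strings: "mpdl", "diba"
Sorted first:  dlmp
Sorted second: abdi
Differ at position 0: 'd' vs 'a' => not anagrams

0


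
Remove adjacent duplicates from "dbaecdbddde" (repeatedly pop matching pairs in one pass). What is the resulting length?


Input: dbaecdbddde
Stack-based adjacent duplicate removal:
  Read 'd': push. Stack: d
  Read 'b': push. Stack: db
  Read 'a': push. Stack: dba
  Read 'e': push. Stack: dbae
  Read 'c': push. Stack: dbaec
  Read 'd': push. Stack: dbaecd
  Read 'b': push. Stack: dbaecdb
  Read 'd': push. Stack: dbaecdbd
  Read 'd': matches stack top 'd' => pop. Stack: dbaecdb
  Read 'd': push. Stack: dbaecdbd
  Read 'e': push. Stack: dbaecdbde
Final stack: "dbaecdbde" (length 9)

9


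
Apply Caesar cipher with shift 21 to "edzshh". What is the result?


Caesar cipher: shift "edzshh" by 21
  'e' (pos 4) + 21 = pos 25 = 'z'
  'd' (pos 3) + 21 = pos 24 = 'y'
  'z' (pos 25) + 21 = pos 20 = 'u'
  's' (pos 18) + 21 = pos 13 = 'n'
  'h' (pos 7) + 21 = pos 2 = 'c'
  'h' (pos 7) + 21 = pos 2 = 'c'
Result: zyuncc

zyuncc


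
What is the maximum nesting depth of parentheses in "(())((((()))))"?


Input: "(())((((()))))"
Tracking depth:
  Position 0 '(': depth becomes 1
  Position 1 '(': depth becomes 2
  Position 2 ')': depth becomes 1
  Position 3 ')': depth becomes 0
  Position 4 '(': depth becomes 1
  Position 5 '(': depth becomes 2
  Position 6 '(': depth becomes 3
  Position 7 '(': depth becomes 4
  Position 8 '(': depth becomes 5
  Position 9 ')': depth becomes 4
  Position 10 ')': depth becomes 3
  Position 11 ')': depth becomes 2
  Position 12 ')': depth becomes 1
  Position 13 ')': depth becomes 0
Maximum depth reached: 5

5


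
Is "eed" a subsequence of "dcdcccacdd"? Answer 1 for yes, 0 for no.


Check if "eed" is a subsequence of "dcdcccacdd"
Greedy scan:
  Position 0 ('d'): no match needed
  Position 1 ('c'): no match needed
  Position 2 ('d'): no match needed
  Position 3 ('c'): no match needed
  Position 4 ('c'): no match needed
  Position 5 ('c'): no match needed
  Position 6 ('a'): no match needed
  Position 7 ('c'): no match needed
  Position 8 ('d'): no match needed
  Position 9 ('d'): no match needed
Only matched 0/3 characters => not a subsequence

0


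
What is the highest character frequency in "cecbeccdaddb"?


Input: cecbeccdaddb
Character counts:
  'a': 1
  'b': 2
  'c': 4
  'd': 3
  'e': 2
Maximum frequency: 4

4


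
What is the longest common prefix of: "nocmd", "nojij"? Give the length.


Words: nocmd, nojij
  Position 0: all 'n' => match
  Position 1: all 'o' => match
  Position 2: ('c', 'j') => mismatch, stop
LCP = "no" (length 2)

2


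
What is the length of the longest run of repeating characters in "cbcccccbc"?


Input: "cbcccccbc"
Scanning for longest run:
  Position 1 ('b'): new char, reset run to 1
  Position 2 ('c'): new char, reset run to 1
  Position 3 ('c'): continues run of 'c', length=2
  Position 4 ('c'): continues run of 'c', length=3
  Position 5 ('c'): continues run of 'c', length=4
  Position 6 ('c'): continues run of 'c', length=5
  Position 7 ('b'): new char, reset run to 1
  Position 8 ('c'): new char, reset run to 1
Longest run: 'c' with length 5

5


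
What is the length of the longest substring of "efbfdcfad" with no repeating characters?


Input: "efbfdcfad"
Sliding window (track last position of each char):
  Position 0 ('e'): window [0,0] length 1 -- new best
  Position 1 ('f'): window [0,1] length 2 -- new best
  Position 2 ('b'): window [0,2] length 3 -- new best
  Position 3 ('f'): repeat (last at 1), move window start to 2
  Position 3 ('f'): window [2,3] length 2
  Position 4 ('d'): window [2,4] length 3
  Position 5 ('c'): window [2,5] length 4 -- new best
  Position 6 ('f'): repeat (last at 3), move window start to 4
  Position 6 ('f'): window [4,6] length 3
  Position 7 ('a'): window [4,7] length 4
  Position 8 ('d'): repeat (last at 4), move window start to 5
  Position 8 ('d'): window [5,8] length 4
Longest substring with no repeats: "bfdc" with length 4

4


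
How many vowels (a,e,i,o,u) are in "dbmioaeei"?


Input: dbmioaeei
Checking each character:
  'd' at position 0: consonant
  'b' at position 1: consonant
  'm' at position 2: consonant
  'i' at position 3: vowel (running total: 1)
  'o' at position 4: vowel (running total: 2)
  'a' at position 5: vowel (running total: 3)
  'e' at position 6: vowel (running total: 4)
  'e' at position 7: vowel (running total: 5)
  'i' at position 8: vowel (running total: 6)
Total vowels: 6

6


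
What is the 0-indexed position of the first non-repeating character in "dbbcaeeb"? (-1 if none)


Input: dbbcaeeb
Character frequencies:
  'a': 1
  'b': 3
  'c': 1
  'd': 1
  'e': 2
Scanning left to right for freq == 1:
  Position 0 ('d'): unique! => answer = 0

0


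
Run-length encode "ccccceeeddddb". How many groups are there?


Input: ccccceeeddddb
Scanning for consecutive runs:
  Group 1: 'c' x 5 (positions 0-4)
  Group 2: 'e' x 3 (positions 5-7)
  Group 3: 'd' x 4 (positions 8-11)
  Group 4: 'b' x 1 (positions 12-12)
Total groups: 4

4


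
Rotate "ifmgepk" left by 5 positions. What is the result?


Input: "ifmgepk", rotate left by 5
First 5 characters: "ifmge"
Remaining characters: "pk"
Concatenate remaining + first: "pk" + "ifmge" = "pkifmge"

pkifmge


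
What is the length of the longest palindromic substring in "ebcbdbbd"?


Input: "ebcbdbbd"
Checking substrings for palindromes:
  [4:8] "dbbd" (len 4) => palindrome
  [1:4] "bcb" (len 3) => palindrome
  [3:6] "bdb" (len 3) => palindrome
  [5:7] "bb" (len 2) => palindrome
Longest palindromic substring: "dbbd" with length 4

4


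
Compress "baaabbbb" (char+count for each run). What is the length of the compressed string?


Input: baaabbbb
Runs:
  'b' x 1 => "b1"
  'a' x 3 => "a3"
  'b' x 4 => "b4"
Compressed: "b1a3b4"
Compressed length: 6

6


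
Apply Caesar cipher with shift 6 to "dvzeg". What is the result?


Caesar cipher: shift "dvzeg" by 6
  'd' (pos 3) + 6 = pos 9 = 'j'
  'v' (pos 21) + 6 = pos 1 = 'b'
  'z' (pos 25) + 6 = pos 5 = 'f'
  'e' (pos 4) + 6 = pos 10 = 'k'
  'g' (pos 6) + 6 = pos 12 = 'm'
Result: jbfkm

jbfkm


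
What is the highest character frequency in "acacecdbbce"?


Input: acacecdbbce
Character counts:
  'a': 2
  'b': 2
  'c': 4
  'd': 1
  'e': 2
Maximum frequency: 4

4


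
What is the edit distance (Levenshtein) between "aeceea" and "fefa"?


Computing edit distance: "aeceea" -> "fefa"
DP table:
           f    e    f    a
      0    1    2    3    4
  a   1    1    2    3    3
  e   2    2    1    2    3
  c   3    3    2    2    3
  e   4    4    3    3    3
  e   5    5    4    4    4
  a   6    6    5    5    4
Edit distance = dp[6][4] = 4

4


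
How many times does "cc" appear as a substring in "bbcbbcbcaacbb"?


Searching for "cc" in "bbcbbcbcaacbb"
Scanning each position:
  Position 0: "bb" => no
  Position 1: "bc" => no
  Position 2: "cb" => no
  Position 3: "bb" => no
  Position 4: "bc" => no
  Position 5: "cb" => no
  Position 6: "bc" => no
  Position 7: "ca" => no
  Position 8: "aa" => no
  Position 9: "ac" => no
  Position 10: "cb" => no
  Position 11: "bb" => no
Total occurrences: 0

0


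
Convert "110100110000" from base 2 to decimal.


Input: "110100110000" in base 2
Positional expansion:
  Digit '1' (value 1) x 2^11 = 2048
  Digit '1' (value 1) x 2^10 = 1024
  Digit '0' (value 0) x 2^9 = 0
  Digit '1' (value 1) x 2^8 = 256
  Digit '0' (value 0) x 2^7 = 0
  Digit '0' (value 0) x 2^6 = 0
  Digit '1' (value 1) x 2^5 = 32
  Digit '1' (value 1) x 2^4 = 16
  Digit '0' (value 0) x 2^3 = 0
  Digit '0' (value 0) x 2^2 = 0
  Digit '0' (value 0) x 2^1 = 0
  Digit '0' (value 0) x 2^0 = 0
Sum = 3376

3376


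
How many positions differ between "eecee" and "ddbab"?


Comparing "eecee" and "ddbab" position by position:
  Position 0: 'e' vs 'd' => DIFFER
  Position 1: 'e' vs 'd' => DIFFER
  Position 2: 'c' vs 'b' => DIFFER
  Position 3: 'e' vs 'a' => DIFFER
  Position 4: 'e' vs 'b' => DIFFER
Positions that differ: 5

5


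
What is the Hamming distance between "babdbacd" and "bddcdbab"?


Comparing "babdbacd" and "bddcdbab" position by position:
  Position 0: 'b' vs 'b' => same
  Position 1: 'a' vs 'd' => differ
  Position 2: 'b' vs 'd' => differ
  Position 3: 'd' vs 'c' => differ
  Position 4: 'b' vs 'd' => differ
  Position 5: 'a' vs 'b' => differ
  Position 6: 'c' vs 'a' => differ
  Position 7: 'd' vs 'b' => differ
Total differences (Hamming distance): 7

7


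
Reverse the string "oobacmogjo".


Input: oobacmogjo
Reading characters right to left:
  Position 9: 'o'
  Position 8: 'j'
  Position 7: 'g'
  Position 6: 'o'
  Position 5: 'm'
  Position 4: 'c'
  Position 3: 'a'
  Position 2: 'b'
  Position 1: 'o'
  Position 0: 'o'
Reversed: ojgomcaboo

ojgomcaboo


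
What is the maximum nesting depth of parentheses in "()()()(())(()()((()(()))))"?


Input: "()()()(())(()()((()(()))))"
Tracking depth:
  Position 0 '(': depth becomes 1
  Position 1 ')': depth becomes 0
  Position 2 '(': depth becomes 1
  Position 3 ')': depth becomes 0
  Position 4 '(': depth becomes 1
  Position 5 ')': depth becomes 0
  Position 6 '(': depth becomes 1
  Position 7 '(': depth becomes 2
  Position 8 ')': depth becomes 1
  Position 9 ')': depth becomes 0
  Position 10 '(': depth becomes 1
  Position 11 '(': depth becomes 2
  Position 12 ')': depth becomes 1
  Position 13 '(': depth becomes 2
  Position 14 ')': depth becomes 1
  Position 15 '(': depth becomes 2
  Position 16 '(': depth becomes 3
  Position 17 '(': depth becomes 4
  Position 18 ')': depth becomes 3
  Position 19 '(': depth becomes 4
  Position 20 '(': depth becomes 5
  Position 21 ')': depth becomes 4
  Position 22 ')': depth becomes 3
  Position 23 ')': depth becomes 2
  Position 24 ')': depth becomes 1
  Position 25 ')': depth becomes 0
Maximum depth reached: 5

5


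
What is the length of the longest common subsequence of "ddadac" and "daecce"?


LCS of "ddadac" and "daecce"
DP table:
           d    a    e    c    c    e
      0    0    0    0    0    0    0
  d   0    1    1    1    1    1    1
  d   0    1    1    1    1    1    1
  a   0    1    2    2    2    2    2
  d   0    1    2    2    2    2    2
  a   0    1    2    2    2    2    2
  c   0    1    2    2    3    3    3
LCS length = dp[6][6] = 3

3


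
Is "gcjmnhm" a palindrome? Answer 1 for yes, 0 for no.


Input: gcjmnhm
Reversed: mhnmjcg
  Compare pos 0 ('g') with pos 6 ('m'): MISMATCH
  Compare pos 1 ('c') with pos 5 ('h'): MISMATCH
  Compare pos 2 ('j') with pos 4 ('n'): MISMATCH
Result: not a palindrome

0


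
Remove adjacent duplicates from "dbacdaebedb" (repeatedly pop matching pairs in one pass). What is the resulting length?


Input: dbacdaebedb
Stack-based adjacent duplicate removal:
  Read 'd': push. Stack: d
  Read 'b': push. Stack: db
  Read 'a': push. Stack: dba
  Read 'c': push. Stack: dbac
  Read 'd': push. Stack: dbacd
  Read 'a': push. Stack: dbacda
  Read 'e': push. Stack: dbacdae
  Read 'b': push. Stack: dbacdaeb
  Read 'e': push. Stack: dbacdaebe
  Read 'd': push. Stack: dbacdaebed
  Read 'b': push. Stack: dbacdaebedb
Final stack: "dbacdaebedb" (length 11)

11


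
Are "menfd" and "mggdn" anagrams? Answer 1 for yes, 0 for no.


Strings: "menfd", "mggdn"
Sorted first:  defmn
Sorted second: dggmn
Differ at position 1: 'e' vs 'g' => not anagrams

0


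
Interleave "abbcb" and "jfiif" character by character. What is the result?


Interleaving "abbcb" and "jfiif":
  Position 0: 'a' from first, 'j' from second => "aj"
  Position 1: 'b' from first, 'f' from second => "bf"
  Position 2: 'b' from first, 'i' from second => "bi"
  Position 3: 'c' from first, 'i' from second => "ci"
  Position 4: 'b' from first, 'f' from second => "bf"
Result: ajbfbicibf

ajbfbicibf


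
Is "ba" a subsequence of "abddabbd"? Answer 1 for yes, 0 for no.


Check if "ba" is a subsequence of "abddabbd"
Greedy scan:
  Position 0 ('a'): no match needed
  Position 1 ('b'): matches sub[0] = 'b'
  Position 2 ('d'): no match needed
  Position 3 ('d'): no match needed
  Position 4 ('a'): matches sub[1] = 'a'
  Position 5 ('b'): no match needed
  Position 6 ('b'): no match needed
  Position 7 ('d'): no match needed
All 2 characters matched => is a subsequence

1


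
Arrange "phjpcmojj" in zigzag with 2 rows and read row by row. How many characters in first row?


Zigzag "phjpcmojj" into 2 rows:
Placing characters:
  'p' => row 0
  'h' => row 1
  'j' => row 0
  'p' => row 1
  'c' => row 0
  'm' => row 1
  'o' => row 0
  'j' => row 1
  'j' => row 0
Rows:
  Row 0: "pjcoj"
  Row 1: "hpmj"
First row length: 5

5
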